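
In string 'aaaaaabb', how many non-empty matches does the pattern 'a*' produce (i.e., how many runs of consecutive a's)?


Pattern 'a*' matches zero or more a's. We want non-empty runs of consecutive a's.
String: 'aaaaaabb'
Walking through the string to find runs of a's:
  Run 1: positions 0-5 -> 'aaaaaa'
Non-empty runs found: ['aaaaaa']
Count: 1

1


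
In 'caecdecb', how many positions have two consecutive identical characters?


Looking for consecutive identical characters in 'caecdecb':
  pos 0-1: 'c' vs 'a' -> different
  pos 1-2: 'a' vs 'e' -> different
  pos 2-3: 'e' vs 'c' -> different
  pos 3-4: 'c' vs 'd' -> different
  pos 4-5: 'd' vs 'e' -> different
  pos 5-6: 'e' vs 'c' -> different
  pos 6-7: 'c' vs 'b' -> different
Consecutive identical pairs: []
Count: 0

0


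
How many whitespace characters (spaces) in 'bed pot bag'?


\s matches whitespace characters (spaces, tabs, etc.).
Text: 'bed pot bag'
This text has 3 words separated by spaces.
Number of spaces = number of words - 1 = 3 - 1 = 2

2


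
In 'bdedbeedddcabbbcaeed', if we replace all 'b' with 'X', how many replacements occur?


re.sub('b', 'X', text) replaces every occurrence of 'b' with 'X'.
Text: 'bdedbeedddcabbbcaeed'
Scanning for 'b':
  pos 0: 'b' -> replacement #1
  pos 4: 'b' -> replacement #2
  pos 12: 'b' -> replacement #3
  pos 13: 'b' -> replacement #4
  pos 14: 'b' -> replacement #5
Total replacements: 5

5


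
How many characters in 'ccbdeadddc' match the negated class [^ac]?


Negated class [^ac] matches any char NOT in {a, c}
Scanning 'ccbdeadddc':
  pos 0: 'c' -> no (excluded)
  pos 1: 'c' -> no (excluded)
  pos 2: 'b' -> MATCH
  pos 3: 'd' -> MATCH
  pos 4: 'e' -> MATCH
  pos 5: 'a' -> no (excluded)
  pos 6: 'd' -> MATCH
  pos 7: 'd' -> MATCH
  pos 8: 'd' -> MATCH
  pos 9: 'c' -> no (excluded)
Total matches: 6

6


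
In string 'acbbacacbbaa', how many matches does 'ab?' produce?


Pattern 'ab?' matches 'a' optionally followed by 'b'.
String: 'acbbacacbbaa'
Scanning left to right for 'a' then checking next char:
  Match 1: 'a' (a not followed by b)
  Match 2: 'a' (a not followed by b)
  Match 3: 'a' (a not followed by b)
  Match 4: 'a' (a not followed by b)
  Match 5: 'a' (a not followed by b)
Total matches: 5

5


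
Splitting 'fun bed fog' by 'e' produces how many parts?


Splitting by 'e' breaks the string at each occurrence of the separator.
Text: 'fun bed fog'
Parts after split:
  Part 1: 'fun b'
  Part 2: 'd fog'
Total parts: 2

2


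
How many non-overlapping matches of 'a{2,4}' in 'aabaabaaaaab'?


Pattern 'a{2,4}' matches between 2 and 4 consecutive a's (greedy).
String: 'aabaabaaaaab'
Finding runs of a's and applying greedy matching:
  Run at pos 0: 'aa' (length 2)
  Run at pos 3: 'aa' (length 2)
  Run at pos 6: 'aaaaa' (length 5)
Matches: ['aa', 'aa', 'aaaa']
Count: 3

3


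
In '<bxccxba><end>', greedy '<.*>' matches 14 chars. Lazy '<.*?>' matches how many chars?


Greedy '<.*>' tries to match as MUCH as possible.
Lazy '<.*?>' tries to match as LITTLE as possible.

String: '<bxccxba><end>'
Greedy '<.*>' starts at first '<' and extends to the LAST '>': '<bxccxba><end>' (14 chars)
Lazy '<.*?>' starts at first '<' and stops at the FIRST '>': '<bxccxba>' (9 chars)

9


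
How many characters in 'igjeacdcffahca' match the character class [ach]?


Character class [ach] matches any of: {a, c, h}
Scanning string 'igjeacdcffahca' character by character:
  pos 0: 'i' -> no
  pos 1: 'g' -> no
  pos 2: 'j' -> no
  pos 3: 'e' -> no
  pos 4: 'a' -> MATCH
  pos 5: 'c' -> MATCH
  pos 6: 'd' -> no
  pos 7: 'c' -> MATCH
  pos 8: 'f' -> no
  pos 9: 'f' -> no
  pos 10: 'a' -> MATCH
  pos 11: 'h' -> MATCH
  pos 12: 'c' -> MATCH
  pos 13: 'a' -> MATCH
Total matches: 7

7


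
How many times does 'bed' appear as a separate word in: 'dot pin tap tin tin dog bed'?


Scanning each word for exact match 'bed':
  Word 1: 'dot' -> no
  Word 2: 'pin' -> no
  Word 3: 'tap' -> no
  Word 4: 'tin' -> no
  Word 5: 'tin' -> no
  Word 6: 'dog' -> no
  Word 7: 'bed' -> MATCH
Total matches: 1

1


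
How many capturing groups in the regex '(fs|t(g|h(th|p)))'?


To count capturing groups, count each '(' that starts a group.
Pattern: '(fs|t(g|h(th|p)))'
Walking through the pattern:
  Position 0: '(' -> group #1
  Position 5: '(' -> group #2
  Position 9: '(' -> group #3
Total capturing groups: 3

3


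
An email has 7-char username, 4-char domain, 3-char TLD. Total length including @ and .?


An email address has format: username@domain.tld
Username length: 7
'@' character: 1
Domain length: 4
'.' character: 1
TLD length: 3
Total = 7 + 1 + 4 + 1 + 3 = 16

16


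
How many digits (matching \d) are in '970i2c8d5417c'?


\d matches any digit 0-9.
Scanning '970i2c8d5417c':
  pos 0: '9' -> DIGIT
  pos 1: '7' -> DIGIT
  pos 2: '0' -> DIGIT
  pos 4: '2' -> DIGIT
  pos 6: '8' -> DIGIT
  pos 8: '5' -> DIGIT
  pos 9: '4' -> DIGIT
  pos 10: '1' -> DIGIT
  pos 11: '7' -> DIGIT
Digits found: ['9', '7', '0', '2', '8', '5', '4', '1', '7']
Total: 9

9


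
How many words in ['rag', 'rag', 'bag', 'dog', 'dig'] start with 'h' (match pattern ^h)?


Pattern ^h anchors to start of word. Check which words begin with 'h':
  'rag' -> no
  'rag' -> no
  'bag' -> no
  'dog' -> no
  'dig' -> no
Matching words: []
Count: 0

0


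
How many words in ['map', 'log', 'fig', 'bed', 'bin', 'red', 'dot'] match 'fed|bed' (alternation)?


Alternation 'fed|bed' matches either 'fed' or 'bed'.
Checking each word:
  'map' -> no
  'log' -> no
  'fig' -> no
  'bed' -> MATCH
  'bin' -> no
  'red' -> no
  'dot' -> no
Matches: ['bed']
Count: 1

1


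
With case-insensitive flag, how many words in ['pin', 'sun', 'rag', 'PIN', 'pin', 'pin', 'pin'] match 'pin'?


Case-insensitive matching: compare each word's lowercase form to 'pin'.
  'pin' -> lower='pin' -> MATCH
  'sun' -> lower='sun' -> no
  'rag' -> lower='rag' -> no
  'PIN' -> lower='pin' -> MATCH
  'pin' -> lower='pin' -> MATCH
  'pin' -> lower='pin' -> MATCH
  'pin' -> lower='pin' -> MATCH
Matches: ['pin', 'PIN', 'pin', 'pin', 'pin']
Count: 5

5


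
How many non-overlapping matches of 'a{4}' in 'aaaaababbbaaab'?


Pattern 'a{4}' matches exactly 4 consecutive a's (greedy, non-overlapping).
String: 'aaaaababbbaaab'
Scanning for runs of a's:
  Run at pos 0: 'aaaaa' (length 5) -> 1 match(es)
  Run at pos 6: 'a' (length 1) -> 0 match(es)
  Run at pos 10: 'aaa' (length 3) -> 0 match(es)
Matches found: ['aaaa']
Total: 1

1


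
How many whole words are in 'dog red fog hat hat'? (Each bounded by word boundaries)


Word boundaries (\b) mark the start/end of each word.
Text: 'dog red fog hat hat'
Splitting by whitespace:
  Word 1: 'dog'
  Word 2: 'red'
  Word 3: 'fog'
  Word 4: 'hat'
  Word 5: 'hat'
Total whole words: 5

5


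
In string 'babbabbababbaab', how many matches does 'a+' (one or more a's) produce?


Pattern 'a+' matches one or more consecutive a's.
String: 'babbabbababbaab'
Scanning for runs of a:
  Match 1: 'a' (length 1)
  Match 2: 'a' (length 1)
  Match 3: 'a' (length 1)
  Match 4: 'a' (length 1)
  Match 5: 'aa' (length 2)
Total matches: 5

5


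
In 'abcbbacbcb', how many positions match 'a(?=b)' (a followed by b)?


Lookahead 'a(?=b)' matches 'a' only when followed by 'b'.
String: 'abcbbacbcb'
Checking each position where char is 'a':
  pos 0: 'a' -> MATCH (next='b')
  pos 5: 'a' -> no (next='c')
Matching positions: [0]
Count: 1

1


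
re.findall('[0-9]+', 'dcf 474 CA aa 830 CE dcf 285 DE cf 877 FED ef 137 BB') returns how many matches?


Pattern '[0-9]+' finds one or more digits.
Text: 'dcf 474 CA aa 830 CE dcf 285 DE cf 877 FED ef 137 BB'
Scanning for matches:
  Match 1: '474'
  Match 2: '830'
  Match 3: '285'
  Match 4: '877'
  Match 5: '137'
Total matches: 5

5


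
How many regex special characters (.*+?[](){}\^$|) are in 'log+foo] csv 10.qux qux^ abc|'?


Regex special characters are: . * + ? [ ] ( ) { } \ ^ $ |
Scanning 'log+foo] csv 10.qux qux^ abc|':
  pos 3: '+' -> SPECIAL
  pos 7: ']' -> SPECIAL
  pos 15: '.' -> SPECIAL
  pos 23: '^' -> SPECIAL
  pos 28: '|' -> SPECIAL
Special chars found: ['+', ']', '.', '^', '|']
Total: 5

5


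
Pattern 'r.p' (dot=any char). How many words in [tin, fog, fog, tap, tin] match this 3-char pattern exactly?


Pattern 'r.p' means: starts with 'r', any single char, ends with 'p'.
Checking each word (must be exactly 3 chars):
  'tin' (len=3): no
  'fog' (len=3): no
  'fog' (len=3): no
  'tap' (len=3): no
  'tin' (len=3): no
Matching words: []
Total: 0

0


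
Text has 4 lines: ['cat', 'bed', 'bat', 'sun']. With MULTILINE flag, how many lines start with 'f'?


With MULTILINE flag, ^ matches the start of each line.
Lines: ['cat', 'bed', 'bat', 'sun']
Checking which lines start with 'f':
  Line 1: 'cat' -> no
  Line 2: 'bed' -> no
  Line 3: 'bat' -> no
  Line 4: 'sun' -> no
Matching lines: []
Count: 0

0


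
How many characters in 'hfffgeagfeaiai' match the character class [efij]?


Character class [efij] matches any of: {e, f, i, j}
Scanning string 'hfffgeagfeaiai' character by character:
  pos 0: 'h' -> no
  pos 1: 'f' -> MATCH
  pos 2: 'f' -> MATCH
  pos 3: 'f' -> MATCH
  pos 4: 'g' -> no
  pos 5: 'e' -> MATCH
  pos 6: 'a' -> no
  pos 7: 'g' -> no
  pos 8: 'f' -> MATCH
  pos 9: 'e' -> MATCH
  pos 10: 'a' -> no
  pos 11: 'i' -> MATCH
  pos 12: 'a' -> no
  pos 13: 'i' -> MATCH
Total matches: 8

8


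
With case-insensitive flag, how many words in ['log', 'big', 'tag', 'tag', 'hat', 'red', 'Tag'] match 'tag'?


Case-insensitive matching: compare each word's lowercase form to 'tag'.
  'log' -> lower='log' -> no
  'big' -> lower='big' -> no
  'tag' -> lower='tag' -> MATCH
  'tag' -> lower='tag' -> MATCH
  'hat' -> lower='hat' -> no
  'red' -> lower='red' -> no
  'Tag' -> lower='tag' -> MATCH
Matches: ['tag', 'tag', 'Tag']
Count: 3

3


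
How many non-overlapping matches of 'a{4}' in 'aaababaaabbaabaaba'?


Pattern 'a{4}' matches exactly 4 consecutive a's (greedy, non-overlapping).
String: 'aaababaaabbaabaaba'
Scanning for runs of a's:
  Run at pos 0: 'aaa' (length 3) -> 0 match(es)
  Run at pos 4: 'a' (length 1) -> 0 match(es)
  Run at pos 6: 'aaa' (length 3) -> 0 match(es)
  Run at pos 11: 'aa' (length 2) -> 0 match(es)
  Run at pos 14: 'aa' (length 2) -> 0 match(es)
  Run at pos 17: 'a' (length 1) -> 0 match(es)
Matches found: []
Total: 0

0


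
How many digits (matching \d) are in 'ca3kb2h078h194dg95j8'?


\d matches any digit 0-9.
Scanning 'ca3kb2h078h194dg95j8':
  pos 2: '3' -> DIGIT
  pos 5: '2' -> DIGIT
  pos 7: '0' -> DIGIT
  pos 8: '7' -> DIGIT
  pos 9: '8' -> DIGIT
  pos 11: '1' -> DIGIT
  pos 12: '9' -> DIGIT
  pos 13: '4' -> DIGIT
  pos 16: '9' -> DIGIT
  pos 17: '5' -> DIGIT
  pos 19: '8' -> DIGIT
Digits found: ['3', '2', '0', '7', '8', '1', '9', '4', '9', '5', '8']
Total: 11

11


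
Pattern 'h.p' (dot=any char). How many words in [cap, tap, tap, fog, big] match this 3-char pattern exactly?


Pattern 'h.p' means: starts with 'h', any single char, ends with 'p'.
Checking each word (must be exactly 3 chars):
  'cap' (len=3): no
  'tap' (len=3): no
  'tap' (len=3): no
  'fog' (len=3): no
  'big' (len=3): no
Matching words: []
Total: 0

0


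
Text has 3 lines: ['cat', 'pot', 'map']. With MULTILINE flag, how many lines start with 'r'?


With MULTILINE flag, ^ matches the start of each line.
Lines: ['cat', 'pot', 'map']
Checking which lines start with 'r':
  Line 1: 'cat' -> no
  Line 2: 'pot' -> no
  Line 3: 'map' -> no
Matching lines: []
Count: 0

0


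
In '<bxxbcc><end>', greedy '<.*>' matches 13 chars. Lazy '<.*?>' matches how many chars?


Greedy '<.*>' tries to match as MUCH as possible.
Lazy '<.*?>' tries to match as LITTLE as possible.

String: '<bxxbcc><end>'
Greedy '<.*>' starts at first '<' and extends to the LAST '>': '<bxxbcc><end>' (13 chars)
Lazy '<.*?>' starts at first '<' and stops at the FIRST '>': '<bxxbcc>' (8 chars)

8


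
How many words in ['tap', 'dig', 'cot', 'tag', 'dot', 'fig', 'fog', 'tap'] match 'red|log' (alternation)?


Alternation 'red|log' matches either 'red' or 'log'.
Checking each word:
  'tap' -> no
  'dig' -> no
  'cot' -> no
  'tag' -> no
  'dot' -> no
  'fig' -> no
  'fog' -> no
  'tap' -> no
Matches: []
Count: 0

0


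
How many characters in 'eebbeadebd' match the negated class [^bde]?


Negated class [^bde] matches any char NOT in {b, d, e}
Scanning 'eebbeadebd':
  pos 0: 'e' -> no (excluded)
  pos 1: 'e' -> no (excluded)
  pos 2: 'b' -> no (excluded)
  pos 3: 'b' -> no (excluded)
  pos 4: 'e' -> no (excluded)
  pos 5: 'a' -> MATCH
  pos 6: 'd' -> no (excluded)
  pos 7: 'e' -> no (excluded)
  pos 8: 'b' -> no (excluded)
  pos 9: 'd' -> no (excluded)
Total matches: 1

1


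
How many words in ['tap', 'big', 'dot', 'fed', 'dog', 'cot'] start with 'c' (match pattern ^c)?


Pattern ^c anchors to start of word. Check which words begin with 'c':
  'tap' -> no
  'big' -> no
  'dot' -> no
  'fed' -> no
  'dog' -> no
  'cot' -> MATCH (starts with 'c')
Matching words: ['cot']
Count: 1

1


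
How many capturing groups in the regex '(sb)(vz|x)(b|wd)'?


To count capturing groups, count each '(' that starts a group.
Pattern: '(sb)(vz|x)(b|wd)'
Walking through the pattern:
  Position 0: '(' -> group #1
  Position 4: '(' -> group #2
  Position 10: '(' -> group #3
Total capturing groups: 3

3


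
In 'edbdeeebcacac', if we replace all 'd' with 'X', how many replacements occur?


re.sub('d', 'X', text) replaces every occurrence of 'd' with 'X'.
Text: 'edbdeeebcacac'
Scanning for 'd':
  pos 1: 'd' -> replacement #1
  pos 3: 'd' -> replacement #2
Total replacements: 2

2


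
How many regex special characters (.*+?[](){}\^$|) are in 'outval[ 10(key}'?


Regex special characters are: . * + ? [ ] ( ) { } \ ^ $ |
Scanning 'outval[ 10(key}':
  pos 6: '[' -> SPECIAL
  pos 10: '(' -> SPECIAL
  pos 14: '}' -> SPECIAL
Special chars found: ['[', '(', '}']
Total: 3

3


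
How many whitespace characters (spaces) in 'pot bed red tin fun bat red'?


\s matches whitespace characters (spaces, tabs, etc.).
Text: 'pot bed red tin fun bat red'
This text has 7 words separated by spaces.
Number of spaces = number of words - 1 = 7 - 1 = 6

6


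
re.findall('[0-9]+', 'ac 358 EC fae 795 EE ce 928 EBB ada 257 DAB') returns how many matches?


Pattern '[0-9]+' finds one or more digits.
Text: 'ac 358 EC fae 795 EE ce 928 EBB ada 257 DAB'
Scanning for matches:
  Match 1: '358'
  Match 2: '795'
  Match 3: '928'
  Match 4: '257'
Total matches: 4

4


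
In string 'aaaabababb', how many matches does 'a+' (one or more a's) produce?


Pattern 'a+' matches one or more consecutive a's.
String: 'aaaabababb'
Scanning for runs of a:
  Match 1: 'aaaa' (length 4)
  Match 2: 'a' (length 1)
  Match 3: 'a' (length 1)
Total matches: 3

3


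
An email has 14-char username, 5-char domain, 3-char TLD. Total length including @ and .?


An email address has format: username@domain.tld
Username length: 14
'@' character: 1
Domain length: 5
'.' character: 1
TLD length: 3
Total = 14 + 1 + 5 + 1 + 3 = 24

24


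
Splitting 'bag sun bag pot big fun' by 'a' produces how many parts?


Splitting by 'a' breaks the string at each occurrence of the separator.
Text: 'bag sun bag pot big fun'
Parts after split:
  Part 1: 'b'
  Part 2: 'g sun b'
  Part 3: 'g pot big fun'
Total parts: 3

3


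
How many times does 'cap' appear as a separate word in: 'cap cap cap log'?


Scanning each word for exact match 'cap':
  Word 1: 'cap' -> MATCH
  Word 2: 'cap' -> MATCH
  Word 3: 'cap' -> MATCH
  Word 4: 'log' -> no
Total matches: 3

3


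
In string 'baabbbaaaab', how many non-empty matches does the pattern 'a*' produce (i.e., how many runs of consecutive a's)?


Pattern 'a*' matches zero or more a's. We want non-empty runs of consecutive a's.
String: 'baabbbaaaab'
Walking through the string to find runs of a's:
  Run 1: positions 1-2 -> 'aa'
  Run 2: positions 6-9 -> 'aaaa'
Non-empty runs found: ['aa', 'aaaa']
Count: 2

2


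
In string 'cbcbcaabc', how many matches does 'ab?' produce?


Pattern 'ab?' matches 'a' optionally followed by 'b'.
String: 'cbcbcaabc'
Scanning left to right for 'a' then checking next char:
  Match 1: 'a' (a not followed by b)
  Match 2: 'ab' (a followed by b)
Total matches: 2

2


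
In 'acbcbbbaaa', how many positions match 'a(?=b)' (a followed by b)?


Lookahead 'a(?=b)' matches 'a' only when followed by 'b'.
String: 'acbcbbbaaa'
Checking each position where char is 'a':
  pos 0: 'a' -> no (next='c')
  pos 7: 'a' -> no (next='a')
  pos 8: 'a' -> no (next='a')
Matching positions: []
Count: 0

0


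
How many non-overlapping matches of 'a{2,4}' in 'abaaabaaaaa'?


Pattern 'a{2,4}' matches between 2 and 4 consecutive a's (greedy).
String: 'abaaabaaaaa'
Finding runs of a's and applying greedy matching:
  Run at pos 0: 'a' (length 1)
  Run at pos 2: 'aaa' (length 3)
  Run at pos 6: 'aaaaa' (length 5)
Matches: ['aaa', 'aaaa']
Count: 2

2


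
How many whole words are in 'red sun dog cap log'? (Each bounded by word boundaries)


Word boundaries (\b) mark the start/end of each word.
Text: 'red sun dog cap log'
Splitting by whitespace:
  Word 1: 'red'
  Word 2: 'sun'
  Word 3: 'dog'
  Word 4: 'cap'
  Word 5: 'log'
Total whole words: 5

5


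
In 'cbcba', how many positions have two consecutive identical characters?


Looking for consecutive identical characters in 'cbcba':
  pos 0-1: 'c' vs 'b' -> different
  pos 1-2: 'b' vs 'c' -> different
  pos 2-3: 'c' vs 'b' -> different
  pos 3-4: 'b' vs 'a' -> different
Consecutive identical pairs: []
Count: 0

0


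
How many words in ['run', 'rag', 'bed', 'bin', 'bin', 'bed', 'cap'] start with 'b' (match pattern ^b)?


Pattern ^b anchors to start of word. Check which words begin with 'b':
  'run' -> no
  'rag' -> no
  'bed' -> MATCH (starts with 'b')
  'bin' -> MATCH (starts with 'b')
  'bin' -> MATCH (starts with 'b')
  'bed' -> MATCH (starts with 'b')
  'cap' -> no
Matching words: ['bed', 'bin', 'bin', 'bed']
Count: 4

4


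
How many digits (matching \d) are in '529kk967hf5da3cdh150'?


\d matches any digit 0-9.
Scanning '529kk967hf5da3cdh150':
  pos 0: '5' -> DIGIT
  pos 1: '2' -> DIGIT
  pos 2: '9' -> DIGIT
  pos 5: '9' -> DIGIT
  pos 6: '6' -> DIGIT
  pos 7: '7' -> DIGIT
  pos 10: '5' -> DIGIT
  pos 13: '3' -> DIGIT
  pos 17: '1' -> DIGIT
  pos 18: '5' -> DIGIT
  pos 19: '0' -> DIGIT
Digits found: ['5', '2', '9', '9', '6', '7', '5', '3', '1', '5', '0']
Total: 11

11


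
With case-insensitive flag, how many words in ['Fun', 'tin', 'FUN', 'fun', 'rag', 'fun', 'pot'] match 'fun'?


Case-insensitive matching: compare each word's lowercase form to 'fun'.
  'Fun' -> lower='fun' -> MATCH
  'tin' -> lower='tin' -> no
  'FUN' -> lower='fun' -> MATCH
  'fun' -> lower='fun' -> MATCH
  'rag' -> lower='rag' -> no
  'fun' -> lower='fun' -> MATCH
  'pot' -> lower='pot' -> no
Matches: ['Fun', 'FUN', 'fun', 'fun']
Count: 4

4


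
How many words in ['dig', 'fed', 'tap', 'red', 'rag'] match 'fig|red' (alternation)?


Alternation 'fig|red' matches either 'fig' or 'red'.
Checking each word:
  'dig' -> no
  'fed' -> no
  'tap' -> no
  'red' -> MATCH
  'rag' -> no
Matches: ['red']
Count: 1

1


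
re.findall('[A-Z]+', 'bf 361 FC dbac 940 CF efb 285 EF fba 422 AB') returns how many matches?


Pattern '[A-Z]+' finds one or more uppercase letters.
Text: 'bf 361 FC dbac 940 CF efb 285 EF fba 422 AB'
Scanning for matches:
  Match 1: 'FC'
  Match 2: 'CF'
  Match 3: 'EF'
  Match 4: 'AB'
Total matches: 4

4


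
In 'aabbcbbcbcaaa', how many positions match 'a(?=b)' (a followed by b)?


Lookahead 'a(?=b)' matches 'a' only when followed by 'b'.
String: 'aabbcbbcbcaaa'
Checking each position where char is 'a':
  pos 0: 'a' -> no (next='a')
  pos 1: 'a' -> MATCH (next='b')
  pos 10: 'a' -> no (next='a')
  pos 11: 'a' -> no (next='a')
Matching positions: [1]
Count: 1

1


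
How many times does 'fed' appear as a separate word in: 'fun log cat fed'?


Scanning each word for exact match 'fed':
  Word 1: 'fun' -> no
  Word 2: 'log' -> no
  Word 3: 'cat' -> no
  Word 4: 'fed' -> MATCH
Total matches: 1

1


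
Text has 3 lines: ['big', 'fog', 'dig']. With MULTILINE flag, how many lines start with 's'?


With MULTILINE flag, ^ matches the start of each line.
Lines: ['big', 'fog', 'dig']
Checking which lines start with 's':
  Line 1: 'big' -> no
  Line 2: 'fog' -> no
  Line 3: 'dig' -> no
Matching lines: []
Count: 0

0


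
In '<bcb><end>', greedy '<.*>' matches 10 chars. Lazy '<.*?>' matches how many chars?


Greedy '<.*>' tries to match as MUCH as possible.
Lazy '<.*?>' tries to match as LITTLE as possible.

String: '<bcb><end>'
Greedy '<.*>' starts at first '<' and extends to the LAST '>': '<bcb><end>' (10 chars)
Lazy '<.*?>' starts at first '<' and stops at the FIRST '>': '<bcb>' (5 chars)

5


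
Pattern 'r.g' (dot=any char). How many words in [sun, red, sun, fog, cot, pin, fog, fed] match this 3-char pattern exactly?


Pattern 'r.g' means: starts with 'r', any single char, ends with 'g'.
Checking each word (must be exactly 3 chars):
  'sun' (len=3): no
  'red' (len=3): no
  'sun' (len=3): no
  'fog' (len=3): no
  'cot' (len=3): no
  'pin' (len=3): no
  'fog' (len=3): no
  'fed' (len=3): no
Matching words: []
Total: 0

0


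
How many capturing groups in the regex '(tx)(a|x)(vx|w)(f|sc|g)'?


To count capturing groups, count each '(' that starts a group.
Pattern: '(tx)(a|x)(vx|w)(f|sc|g)'
Walking through the pattern:
  Position 0: '(' -> group #1
  Position 4: '(' -> group #2
  Position 9: '(' -> group #3
  Position 15: '(' -> group #4
Total capturing groups: 4

4


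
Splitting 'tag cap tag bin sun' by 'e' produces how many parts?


Splitting by 'e' breaks the string at each occurrence of the separator.
Text: 'tag cap tag bin sun'
Parts after split:
  Part 1: 'tag cap tag bin sun'
Total parts: 1

1


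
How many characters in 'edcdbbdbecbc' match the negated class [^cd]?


Negated class [^cd] matches any char NOT in {c, d}
Scanning 'edcdbbdbecbc':
  pos 0: 'e' -> MATCH
  pos 1: 'd' -> no (excluded)
  pos 2: 'c' -> no (excluded)
  pos 3: 'd' -> no (excluded)
  pos 4: 'b' -> MATCH
  pos 5: 'b' -> MATCH
  pos 6: 'd' -> no (excluded)
  pos 7: 'b' -> MATCH
  pos 8: 'e' -> MATCH
  pos 9: 'c' -> no (excluded)
  pos 10: 'b' -> MATCH
  pos 11: 'c' -> no (excluded)
Total matches: 6

6


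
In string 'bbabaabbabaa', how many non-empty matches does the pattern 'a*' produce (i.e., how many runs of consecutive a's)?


Pattern 'a*' matches zero or more a's. We want non-empty runs of consecutive a's.
String: 'bbabaabbabaa'
Walking through the string to find runs of a's:
  Run 1: positions 2-2 -> 'a'
  Run 2: positions 4-5 -> 'aa'
  Run 3: positions 8-8 -> 'a'
  Run 4: positions 10-11 -> 'aa'
Non-empty runs found: ['a', 'aa', 'a', 'aa']
Count: 4

4


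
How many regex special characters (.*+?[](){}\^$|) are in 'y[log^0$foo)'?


Regex special characters are: . * + ? [ ] ( ) { } \ ^ $ |
Scanning 'y[log^0$foo)':
  pos 1: '[' -> SPECIAL
  pos 5: '^' -> SPECIAL
  pos 7: '$' -> SPECIAL
  pos 11: ')' -> SPECIAL
Special chars found: ['[', '^', '$', ')']
Total: 4

4


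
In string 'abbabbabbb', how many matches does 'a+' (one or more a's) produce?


Pattern 'a+' matches one or more consecutive a's.
String: 'abbabbabbb'
Scanning for runs of a:
  Match 1: 'a' (length 1)
  Match 2: 'a' (length 1)
  Match 3: 'a' (length 1)
Total matches: 3

3


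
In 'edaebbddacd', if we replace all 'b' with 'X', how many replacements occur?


re.sub('b', 'X', text) replaces every occurrence of 'b' with 'X'.
Text: 'edaebbddacd'
Scanning for 'b':
  pos 4: 'b' -> replacement #1
  pos 5: 'b' -> replacement #2
Total replacements: 2

2


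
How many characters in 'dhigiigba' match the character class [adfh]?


Character class [adfh] matches any of: {a, d, f, h}
Scanning string 'dhigiigba' character by character:
  pos 0: 'd' -> MATCH
  pos 1: 'h' -> MATCH
  pos 2: 'i' -> no
  pos 3: 'g' -> no
  pos 4: 'i' -> no
  pos 5: 'i' -> no
  pos 6: 'g' -> no
  pos 7: 'b' -> no
  pos 8: 'a' -> MATCH
Total matches: 3

3


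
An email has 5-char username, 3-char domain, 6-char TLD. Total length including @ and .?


An email address has format: username@domain.tld
Username length: 5
'@' character: 1
Domain length: 3
'.' character: 1
TLD length: 6
Total = 5 + 1 + 3 + 1 + 6 = 16

16


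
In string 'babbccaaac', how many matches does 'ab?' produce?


Pattern 'ab?' matches 'a' optionally followed by 'b'.
String: 'babbccaaac'
Scanning left to right for 'a' then checking next char:
  Match 1: 'ab' (a followed by b)
  Match 2: 'a' (a not followed by b)
  Match 3: 'a' (a not followed by b)
  Match 4: 'a' (a not followed by b)
Total matches: 4

4


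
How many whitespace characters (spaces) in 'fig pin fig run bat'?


\s matches whitespace characters (spaces, tabs, etc.).
Text: 'fig pin fig run bat'
This text has 5 words separated by spaces.
Number of spaces = number of words - 1 = 5 - 1 = 4

4


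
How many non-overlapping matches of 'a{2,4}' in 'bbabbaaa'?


Pattern 'a{2,4}' matches between 2 and 4 consecutive a's (greedy).
String: 'bbabbaaa'
Finding runs of a's and applying greedy matching:
  Run at pos 2: 'a' (length 1)
  Run at pos 5: 'aaa' (length 3)
Matches: ['aaa']
Count: 1

1


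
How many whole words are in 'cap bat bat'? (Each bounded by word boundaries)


Word boundaries (\b) mark the start/end of each word.
Text: 'cap bat bat'
Splitting by whitespace:
  Word 1: 'cap'
  Word 2: 'bat'
  Word 3: 'bat'
Total whole words: 3

3


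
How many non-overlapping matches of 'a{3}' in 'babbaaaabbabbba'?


Pattern 'a{3}' matches exactly 3 consecutive a's (greedy, non-overlapping).
String: 'babbaaaabbabbba'
Scanning for runs of a's:
  Run at pos 1: 'a' (length 1) -> 0 match(es)
  Run at pos 4: 'aaaa' (length 4) -> 1 match(es)
  Run at pos 10: 'a' (length 1) -> 0 match(es)
  Run at pos 14: 'a' (length 1) -> 0 match(es)
Matches found: ['aaa']
Total: 1

1


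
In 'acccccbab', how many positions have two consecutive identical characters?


Looking for consecutive identical characters in 'acccccbab':
  pos 0-1: 'a' vs 'c' -> different
  pos 1-2: 'c' vs 'c' -> MATCH ('cc')
  pos 2-3: 'c' vs 'c' -> MATCH ('cc')
  pos 3-4: 'c' vs 'c' -> MATCH ('cc')
  pos 4-5: 'c' vs 'c' -> MATCH ('cc')
  pos 5-6: 'c' vs 'b' -> different
  pos 6-7: 'b' vs 'a' -> different
  pos 7-8: 'a' vs 'b' -> different
Consecutive identical pairs: ['cc', 'cc', 'cc', 'cc']
Count: 4

4


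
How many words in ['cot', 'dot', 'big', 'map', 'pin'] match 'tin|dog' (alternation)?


Alternation 'tin|dog' matches either 'tin' or 'dog'.
Checking each word:
  'cot' -> no
  'dot' -> no
  'big' -> no
  'map' -> no
  'pin' -> no
Matches: []
Count: 0

0


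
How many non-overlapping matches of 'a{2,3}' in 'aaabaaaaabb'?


Pattern 'a{2,3}' matches between 2 and 3 consecutive a's (greedy).
String: 'aaabaaaaabb'
Finding runs of a's and applying greedy matching:
  Run at pos 0: 'aaa' (length 3)
  Run at pos 4: 'aaaaa' (length 5)
Matches: ['aaa', 'aaa', 'aa']
Count: 3

3


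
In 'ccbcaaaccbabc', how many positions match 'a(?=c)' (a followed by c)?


Lookahead 'a(?=c)' matches 'a' only when followed by 'c'.
String: 'ccbcaaaccbabc'
Checking each position where char is 'a':
  pos 4: 'a' -> no (next='a')
  pos 5: 'a' -> no (next='a')
  pos 6: 'a' -> MATCH (next='c')
  pos 10: 'a' -> no (next='b')
Matching positions: [6]
Count: 1

1


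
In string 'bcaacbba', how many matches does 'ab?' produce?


Pattern 'ab?' matches 'a' optionally followed by 'b'.
String: 'bcaacbba'
Scanning left to right for 'a' then checking next char:
  Match 1: 'a' (a not followed by b)
  Match 2: 'a' (a not followed by b)
  Match 3: 'a' (a not followed by b)
Total matches: 3

3


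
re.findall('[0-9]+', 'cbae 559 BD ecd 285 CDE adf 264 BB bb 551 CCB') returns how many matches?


Pattern '[0-9]+' finds one or more digits.
Text: 'cbae 559 BD ecd 285 CDE adf 264 BB bb 551 CCB'
Scanning for matches:
  Match 1: '559'
  Match 2: '285'
  Match 3: '264'
  Match 4: '551'
Total matches: 4

4


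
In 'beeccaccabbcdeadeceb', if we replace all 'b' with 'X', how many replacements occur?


re.sub('b', 'X', text) replaces every occurrence of 'b' with 'X'.
Text: 'beeccaccabbcdeadeceb'
Scanning for 'b':
  pos 0: 'b' -> replacement #1
  pos 9: 'b' -> replacement #2
  pos 10: 'b' -> replacement #3
  pos 19: 'b' -> replacement #4
Total replacements: 4

4


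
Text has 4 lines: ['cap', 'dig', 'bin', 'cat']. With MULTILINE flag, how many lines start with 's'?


With MULTILINE flag, ^ matches the start of each line.
Lines: ['cap', 'dig', 'bin', 'cat']
Checking which lines start with 's':
  Line 1: 'cap' -> no
  Line 2: 'dig' -> no
  Line 3: 'bin' -> no
  Line 4: 'cat' -> no
Matching lines: []
Count: 0

0


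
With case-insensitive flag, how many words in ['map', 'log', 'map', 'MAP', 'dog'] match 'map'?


Case-insensitive matching: compare each word's lowercase form to 'map'.
  'map' -> lower='map' -> MATCH
  'log' -> lower='log' -> no
  'map' -> lower='map' -> MATCH
  'MAP' -> lower='map' -> MATCH
  'dog' -> lower='dog' -> no
Matches: ['map', 'map', 'MAP']
Count: 3

3


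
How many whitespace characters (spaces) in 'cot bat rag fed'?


\s matches whitespace characters (spaces, tabs, etc.).
Text: 'cot bat rag fed'
This text has 4 words separated by spaces.
Number of spaces = number of words - 1 = 4 - 1 = 3

3


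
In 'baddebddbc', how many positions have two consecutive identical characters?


Looking for consecutive identical characters in 'baddebddbc':
  pos 0-1: 'b' vs 'a' -> different
  pos 1-2: 'a' vs 'd' -> different
  pos 2-3: 'd' vs 'd' -> MATCH ('dd')
  pos 3-4: 'd' vs 'e' -> different
  pos 4-5: 'e' vs 'b' -> different
  pos 5-6: 'b' vs 'd' -> different
  pos 6-7: 'd' vs 'd' -> MATCH ('dd')
  pos 7-8: 'd' vs 'b' -> different
  pos 8-9: 'b' vs 'c' -> different
Consecutive identical pairs: ['dd', 'dd']
Count: 2

2


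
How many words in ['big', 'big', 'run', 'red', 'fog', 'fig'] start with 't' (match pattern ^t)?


Pattern ^t anchors to start of word. Check which words begin with 't':
  'big' -> no
  'big' -> no
  'run' -> no
  'red' -> no
  'fog' -> no
  'fig' -> no
Matching words: []
Count: 0

0


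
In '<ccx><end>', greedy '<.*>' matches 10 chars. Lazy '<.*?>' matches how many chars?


Greedy '<.*>' tries to match as MUCH as possible.
Lazy '<.*?>' tries to match as LITTLE as possible.

String: '<ccx><end>'
Greedy '<.*>' starts at first '<' and extends to the LAST '>': '<ccx><end>' (10 chars)
Lazy '<.*?>' starts at first '<' and stops at the FIRST '>': '<ccx>' (5 chars)

5


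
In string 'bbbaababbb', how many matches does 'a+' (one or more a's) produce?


Pattern 'a+' matches one or more consecutive a's.
String: 'bbbaababbb'
Scanning for runs of a:
  Match 1: 'aa' (length 2)
  Match 2: 'a' (length 1)
Total matches: 2

2


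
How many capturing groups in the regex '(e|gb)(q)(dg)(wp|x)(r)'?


To count capturing groups, count each '(' that starts a group.
Pattern: '(e|gb)(q)(dg)(wp|x)(r)'
Walking through the pattern:
  Position 0: '(' -> group #1
  Position 6: '(' -> group #2
  Position 9: '(' -> group #3
  Position 13: '(' -> group #4
  Position 19: '(' -> group #5
Total capturing groups: 5

5


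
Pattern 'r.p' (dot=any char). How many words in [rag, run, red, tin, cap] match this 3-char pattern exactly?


Pattern 'r.p' means: starts with 'r', any single char, ends with 'p'.
Checking each word (must be exactly 3 chars):
  'rag' (len=3): no
  'run' (len=3): no
  'red' (len=3): no
  'tin' (len=3): no
  'cap' (len=3): no
Matching words: []
Total: 0

0


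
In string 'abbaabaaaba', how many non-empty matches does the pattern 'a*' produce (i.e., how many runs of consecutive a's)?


Pattern 'a*' matches zero or more a's. We want non-empty runs of consecutive a's.
String: 'abbaabaaaba'
Walking through the string to find runs of a's:
  Run 1: positions 0-0 -> 'a'
  Run 2: positions 3-4 -> 'aa'
  Run 3: positions 6-8 -> 'aaa'
  Run 4: positions 10-10 -> 'a'
Non-empty runs found: ['a', 'aa', 'aaa', 'a']
Count: 4

4


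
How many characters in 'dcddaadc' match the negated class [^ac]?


Negated class [^ac] matches any char NOT in {a, c}
Scanning 'dcddaadc':
  pos 0: 'd' -> MATCH
  pos 1: 'c' -> no (excluded)
  pos 2: 'd' -> MATCH
  pos 3: 'd' -> MATCH
  pos 4: 'a' -> no (excluded)
  pos 5: 'a' -> no (excluded)
  pos 6: 'd' -> MATCH
  pos 7: 'c' -> no (excluded)
Total matches: 4

4


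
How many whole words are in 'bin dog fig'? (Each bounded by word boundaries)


Word boundaries (\b) mark the start/end of each word.
Text: 'bin dog fig'
Splitting by whitespace:
  Word 1: 'bin'
  Word 2: 'dog'
  Word 3: 'fig'
Total whole words: 3

3


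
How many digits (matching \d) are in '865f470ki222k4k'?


\d matches any digit 0-9.
Scanning '865f470ki222k4k':
  pos 0: '8' -> DIGIT
  pos 1: '6' -> DIGIT
  pos 2: '5' -> DIGIT
  pos 4: '4' -> DIGIT
  pos 5: '7' -> DIGIT
  pos 6: '0' -> DIGIT
  pos 9: '2' -> DIGIT
  pos 10: '2' -> DIGIT
  pos 11: '2' -> DIGIT
  pos 13: '4' -> DIGIT
Digits found: ['8', '6', '5', '4', '7', '0', '2', '2', '2', '4']
Total: 10

10


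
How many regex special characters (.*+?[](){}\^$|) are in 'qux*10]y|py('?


Regex special characters are: . * + ? [ ] ( ) { } \ ^ $ |
Scanning 'qux*10]y|py(':
  pos 3: '*' -> SPECIAL
  pos 6: ']' -> SPECIAL
  pos 8: '|' -> SPECIAL
  pos 11: '(' -> SPECIAL
Special chars found: ['*', ']', '|', '(']
Total: 4

4


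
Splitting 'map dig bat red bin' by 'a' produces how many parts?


Splitting by 'a' breaks the string at each occurrence of the separator.
Text: 'map dig bat red bin'
Parts after split:
  Part 1: 'm'
  Part 2: 'p dig b'
  Part 3: 't red bin'
Total parts: 3

3


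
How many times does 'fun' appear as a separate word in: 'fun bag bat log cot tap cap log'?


Scanning each word for exact match 'fun':
  Word 1: 'fun' -> MATCH
  Word 2: 'bag' -> no
  Word 3: 'bat' -> no
  Word 4: 'log' -> no
  Word 5: 'cot' -> no
  Word 6: 'tap' -> no
  Word 7: 'cap' -> no
  Word 8: 'log' -> no
Total matches: 1

1


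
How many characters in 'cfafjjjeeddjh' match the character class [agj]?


Character class [agj] matches any of: {a, g, j}
Scanning string 'cfafjjjeeddjh' character by character:
  pos 0: 'c' -> no
  pos 1: 'f' -> no
  pos 2: 'a' -> MATCH
  pos 3: 'f' -> no
  pos 4: 'j' -> MATCH
  pos 5: 'j' -> MATCH
  pos 6: 'j' -> MATCH
  pos 7: 'e' -> no
  pos 8: 'e' -> no
  pos 9: 'd' -> no
  pos 10: 'd' -> no
  pos 11: 'j' -> MATCH
  pos 12: 'h' -> no
Total matches: 5

5


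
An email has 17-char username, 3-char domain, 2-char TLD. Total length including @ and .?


An email address has format: username@domain.tld
Username length: 17
'@' character: 1
Domain length: 3
'.' character: 1
TLD length: 2
Total = 17 + 1 + 3 + 1 + 2 = 24

24


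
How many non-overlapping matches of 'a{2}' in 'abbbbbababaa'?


Pattern 'a{2}' matches exactly 2 consecutive a's (greedy, non-overlapping).
String: 'abbbbbababaa'
Scanning for runs of a's:
  Run at pos 0: 'a' (length 1) -> 0 match(es)
  Run at pos 6: 'a' (length 1) -> 0 match(es)
  Run at pos 8: 'a' (length 1) -> 0 match(es)
  Run at pos 10: 'aa' (length 2) -> 1 match(es)
Matches found: ['aa']
Total: 1

1


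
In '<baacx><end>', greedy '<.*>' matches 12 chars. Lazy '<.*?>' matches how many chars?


Greedy '<.*>' tries to match as MUCH as possible.
Lazy '<.*?>' tries to match as LITTLE as possible.

String: '<baacx><end>'
Greedy '<.*>' starts at first '<' and extends to the LAST '>': '<baacx><end>' (12 chars)
Lazy '<.*?>' starts at first '<' and stops at the FIRST '>': '<baacx>' (7 chars)

7


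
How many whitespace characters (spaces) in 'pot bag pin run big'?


\s matches whitespace characters (spaces, tabs, etc.).
Text: 'pot bag pin run big'
This text has 5 words separated by spaces.
Number of spaces = number of words - 1 = 5 - 1 = 4

4


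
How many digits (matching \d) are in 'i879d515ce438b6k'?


\d matches any digit 0-9.
Scanning 'i879d515ce438b6k':
  pos 1: '8' -> DIGIT
  pos 2: '7' -> DIGIT
  pos 3: '9' -> DIGIT
  pos 5: '5' -> DIGIT
  pos 6: '1' -> DIGIT
  pos 7: '5' -> DIGIT
  pos 10: '4' -> DIGIT
  pos 11: '3' -> DIGIT
  pos 12: '8' -> DIGIT
  pos 14: '6' -> DIGIT
Digits found: ['8', '7', '9', '5', '1', '5', '4', '3', '8', '6']
Total: 10

10


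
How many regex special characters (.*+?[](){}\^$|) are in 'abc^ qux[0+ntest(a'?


Regex special characters are: . * + ? [ ] ( ) { } \ ^ $ |
Scanning 'abc^ qux[0+ntest(a':
  pos 3: '^' -> SPECIAL
  pos 8: '[' -> SPECIAL
  pos 10: '+' -> SPECIAL
  pos 16: '(' -> SPECIAL
Special chars found: ['^', '[', '+', '(']
Total: 4

4


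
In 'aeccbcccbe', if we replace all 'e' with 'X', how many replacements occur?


re.sub('e', 'X', text) replaces every occurrence of 'e' with 'X'.
Text: 'aeccbcccbe'
Scanning for 'e':
  pos 1: 'e' -> replacement #1
  pos 9: 'e' -> replacement #2
Total replacements: 2

2


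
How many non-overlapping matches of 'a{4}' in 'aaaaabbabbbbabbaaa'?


Pattern 'a{4}' matches exactly 4 consecutive a's (greedy, non-overlapping).
String: 'aaaaabbabbbbabbaaa'
Scanning for runs of a's:
  Run at pos 0: 'aaaaa' (length 5) -> 1 match(es)
  Run at pos 7: 'a' (length 1) -> 0 match(es)
  Run at pos 12: 'a' (length 1) -> 0 match(es)
  Run at pos 15: 'aaa' (length 3) -> 0 match(es)
Matches found: ['aaaa']
Total: 1

1


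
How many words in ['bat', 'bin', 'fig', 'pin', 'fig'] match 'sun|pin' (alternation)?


Alternation 'sun|pin' matches either 'sun' or 'pin'.
Checking each word:
  'bat' -> no
  'bin' -> no
  'fig' -> no
  'pin' -> MATCH
  'fig' -> no
Matches: ['pin']
Count: 1

1


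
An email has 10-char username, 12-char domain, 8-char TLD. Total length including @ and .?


An email address has format: username@domain.tld
Username length: 10
'@' character: 1
Domain length: 12
'.' character: 1
TLD length: 8
Total = 10 + 1 + 12 + 1 + 8 = 32

32


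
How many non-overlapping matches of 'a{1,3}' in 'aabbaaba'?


Pattern 'a{1,3}' matches between 1 and 3 consecutive a's (greedy).
String: 'aabbaaba'
Finding runs of a's and applying greedy matching:
  Run at pos 0: 'aa' (length 2)
  Run at pos 4: 'aa' (length 2)
  Run at pos 7: 'a' (length 1)
Matches: ['aa', 'aa', 'a']
Count: 3

3


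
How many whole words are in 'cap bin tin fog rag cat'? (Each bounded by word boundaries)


Word boundaries (\b) mark the start/end of each word.
Text: 'cap bin tin fog rag cat'
Splitting by whitespace:
  Word 1: 'cap'
  Word 2: 'bin'
  Word 3: 'tin'
  Word 4: 'fog'
  Word 5: 'rag'
  Word 6: 'cat'
Total whole words: 6

6


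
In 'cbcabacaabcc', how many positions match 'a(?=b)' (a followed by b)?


Lookahead 'a(?=b)' matches 'a' only when followed by 'b'.
String: 'cbcabacaabcc'
Checking each position where char is 'a':
  pos 3: 'a' -> MATCH (next='b')
  pos 5: 'a' -> no (next='c')
  pos 7: 'a' -> no (next='a')
  pos 8: 'a' -> MATCH (next='b')
Matching positions: [3, 8]
Count: 2

2


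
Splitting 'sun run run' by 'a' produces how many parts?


Splitting by 'a' breaks the string at each occurrence of the separator.
Text: 'sun run run'
Parts after split:
  Part 1: 'sun run run'
Total parts: 1

1


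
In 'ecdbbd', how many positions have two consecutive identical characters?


Looking for consecutive identical characters in 'ecdbbd':
  pos 0-1: 'e' vs 'c' -> different
  pos 1-2: 'c' vs 'd' -> different
  pos 2-3: 'd' vs 'b' -> different
  pos 3-4: 'b' vs 'b' -> MATCH ('bb')
  pos 4-5: 'b' vs 'd' -> different
Consecutive identical pairs: ['bb']
Count: 1

1


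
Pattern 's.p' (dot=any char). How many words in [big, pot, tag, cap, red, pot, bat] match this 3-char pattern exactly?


Pattern 's.p' means: starts with 's', any single char, ends with 'p'.
Checking each word (must be exactly 3 chars):
  'big' (len=3): no
  'pot' (len=3): no
  'tag' (len=3): no
  'cap' (len=3): no
  'red' (len=3): no
  'pot' (len=3): no
  'bat' (len=3): no
Matching words: []
Total: 0

0
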